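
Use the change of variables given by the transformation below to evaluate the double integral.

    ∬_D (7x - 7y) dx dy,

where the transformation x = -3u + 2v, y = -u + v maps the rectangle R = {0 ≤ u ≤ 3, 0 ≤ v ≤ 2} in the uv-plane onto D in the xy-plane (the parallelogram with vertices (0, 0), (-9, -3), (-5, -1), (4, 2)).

Compute the Jacobian determinant of (x, y) with respect to (u, v):

    ∂(x,y)/∂(u,v) = | -3  2 | = (-3)(1) - (2)(-1) = -1.
                   | -1  1 |

Its absolute value is |J| = 1 (the area scaling factor).

Substituting x = -3u + 2v, y = -u + v into the integrand,

    7x - 7y → -14u + 7v,

so the integral becomes

    ∬_R (-14u + 7v) · |J| du dv = ∫_0^3 ∫_0^2 (-14u + 7v) dv du.

Inner (v): 14 - 28u.
Outer (u): -84.

Therefore ∬_D (7x - 7y) dx dy = -84.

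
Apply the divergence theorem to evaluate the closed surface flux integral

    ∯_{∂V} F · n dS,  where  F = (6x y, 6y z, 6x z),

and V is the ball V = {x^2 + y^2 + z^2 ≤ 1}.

By the divergence theorem,

    ∯_{∂V} F · n dS = ∭_V (∇ · F) dV.

Compute the divergence:
    ∇ · F = ∂F_x/∂x + ∂F_y/∂y + ∂F_z/∂z = 6y + 6z + 6x = 6x + 6y + 6z.

In spherical coordinates, x = ρ sin(φ) cos(θ), y = ρ sin(φ) sin(θ), z = ρ cos(φ), dV = ρ^2 sin(φ) dρ dφ dθ, with 0 ≤ ρ ≤ 1, 0 ≤ φ ≤ π, 0 ≤ θ ≤ 2π.

The integrand, after substitution and multiplying by the volume element, becomes (6ρ (sqrt(2)sin(φ)sin(θ + π/4) + cos(φ))) · ρ^2 sin(φ), so

    ∭_V (∇·F) dV = ∫_0^{2π} ∫_0^{π} ∫_0^{1} (6ρ (sqrt(2)sin(φ)sin(θ + π/4) + cos(φ))) · ρ^2 sin(φ) dρ dφ dθ.

Inner (ρ from 0 to 1): 3(sqrt(2)sin(φ)sin(θ + π/4) + cos(φ))sin(φ)/2.
Middle (φ from 0 to π): 3sqrt(2)π sin(θ + π/4)/4.
Outer (θ from 0 to 2π): 0.

Therefore ∯_{∂V} F · n dS = 0.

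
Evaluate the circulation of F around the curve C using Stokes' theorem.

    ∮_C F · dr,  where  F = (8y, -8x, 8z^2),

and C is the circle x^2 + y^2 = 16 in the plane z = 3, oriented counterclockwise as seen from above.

Let S be the flat disk x^2 + y^2 ≤ 16 in the plane z = 3, with upward unit normal n̂ = ẑ. By Stokes' theorem,

    ∮_C F · dr = ∬_S (∇ × F) · n̂ dS = ∬_D (curl F)_z dA,

where D is the disk x^2 + y^2 ≤ 16.

Compute the curl of F = (8y, -8x, 8z^2):
    (∇ × F)_x = ∂F_z/∂y - ∂F_y/∂z = 0,
    (∇ × F)_y = ∂F_x/∂z - ∂F_z/∂x = 0,
    (∇ × F)_z = ∂F_y/∂x - ∂F_x/∂y = -16.

On z = 3, (curl F)_z = -16.

Convert to polar (x = r cos θ, y = r sin θ, dA = r dr dθ); the integrand becomes -16, so

    ∬_D (curl F)_z dA = ∫_0^{2π} ∫_0^{4} (-16) · r dr dθ.

Inner (r from 0 to 4): -128.
Outer (θ from 0 to 2π): -256π.

Therefore ∮_C F · dr = -256π.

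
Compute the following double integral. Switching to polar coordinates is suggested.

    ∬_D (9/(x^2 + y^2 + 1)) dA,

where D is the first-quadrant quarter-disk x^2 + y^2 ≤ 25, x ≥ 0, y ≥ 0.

The region D is 0 ≤ r ≤ 5, 0 ≤ θ ≤ π/2 in polar coordinates, where x = r cos(θ), y = r sin(θ), and dA = r dr dθ.

Under the substitution, the integrand becomes 9/(r^2 + 1), so

    ∬_D (9/(x^2 + y^2 + 1)) dA = ∫_{0}^{π/2} ∫_{0}^{5} (9/(r^2 + 1)) · r dr dθ.

Inner integral (in r): ∫_{0}^{5} (9/(r^2 + 1)) · r dr = 9log(26)/2.

Outer integral (in θ): ∫_{0}^{π/2} (9log(26)/2) dθ = 9π log(26)/4.

Therefore ∬_D (9/(x^2 + y^2 + 1)) dA = 9π log(26)/4.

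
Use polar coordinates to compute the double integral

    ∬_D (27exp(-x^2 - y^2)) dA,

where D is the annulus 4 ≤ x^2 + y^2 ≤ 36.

The region D is 2 ≤ r ≤ 6, 0 ≤ θ ≤ 2π in polar coordinates, where x = r cos(θ), y = r sin(θ), and dA = r dr dθ.

Under the substitution, the integrand becomes 27exp(-r^2), so

    ∬_D (27exp(-x^2 - y^2)) dA = ∫_{0}^{2π} ∫_{2}^{6} (27exp(-r^2)) · r dr dθ.

Inner integral (in r): ∫_{2}^{6} (27exp(-r^2)) · r dr = -(27 - 27exp(32))exp(-36)/2.

Outer integral (in θ): ∫_{0}^{2π} (-(27 - 27exp(32))exp(-36)/2) dθ = -27π (1 - exp(32))exp(-36).

Therefore ∬_D (27exp(-x^2 - y^2)) dA = -27π (1 - exp(32))exp(-36).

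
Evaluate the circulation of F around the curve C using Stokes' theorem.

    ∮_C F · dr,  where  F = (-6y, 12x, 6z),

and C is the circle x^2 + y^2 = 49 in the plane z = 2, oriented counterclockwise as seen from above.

Let S be the flat disk x^2 + y^2 ≤ 49 in the plane z = 2, with upward unit normal n̂ = ẑ. By Stokes' theorem,

    ∮_C F · dr = ∬_S (∇ × F) · n̂ dS = ∬_D (curl F)_z dA,

where D is the disk x^2 + y^2 ≤ 49.

Compute the curl of F = (-6y, 12x, 6z):
    (∇ × F)_x = ∂F_z/∂y - ∂F_y/∂z = 0,
    (∇ × F)_y = ∂F_x/∂z - ∂F_z/∂x = 0,
    (∇ × F)_z = ∂F_y/∂x - ∂F_x/∂y = 18.

On z = 2, (curl F)_z = 18.

Convert to polar (x = r cos θ, y = r sin θ, dA = r dr dθ); the integrand becomes 18, so

    ∬_D (curl F)_z dA = ∫_0^{2π} ∫_0^{7} (18) · r dr dθ.

Inner (r from 0 to 7): 441.
Outer (θ from 0 to 2π): 882π.

Therefore ∮_C F · dr = 882π.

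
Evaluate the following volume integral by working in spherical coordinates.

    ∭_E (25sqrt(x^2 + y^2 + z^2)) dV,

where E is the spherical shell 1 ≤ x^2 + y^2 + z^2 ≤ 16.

In spherical coordinates, x = ρ sin(φ) cos(θ), y = ρ sin(φ) sin(θ), z = ρ cos(φ), and dV = ρ^2 sin(φ) dρ dφ dθ.

The integrand becomes 25ρ, so

    ∭_E (25sqrt(x^2 + y^2 + z^2)) dV = ∫_{0}^{2π} ∫_{0}^{π} ∫_{1}^{4} (25ρ) · ρ^2 sin(φ) dρ dφ dθ.

Inner (ρ): 6375sin(φ)/4.
Middle (φ): 6375/2.
Outer (θ): 6375π.

Therefore the triple integral equals 6375π.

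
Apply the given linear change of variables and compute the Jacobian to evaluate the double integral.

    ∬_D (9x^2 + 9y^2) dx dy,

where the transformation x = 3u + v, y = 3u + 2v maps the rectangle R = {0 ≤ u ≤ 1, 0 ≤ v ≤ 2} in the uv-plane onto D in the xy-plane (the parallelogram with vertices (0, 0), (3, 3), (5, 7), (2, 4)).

Compute the Jacobian determinant of (x, y) with respect to (u, v):

    ∂(x,y)/∂(u,v) = | 3  1 | = (3)(2) - (1)(3) = 3.
                   | 3  2 |

Its absolute value is |J| = 3 (the area scaling factor).

Substituting x = 3u + v, y = 3u + 2v into the integrand,

    9x^2 + 9y^2 → 162u^2 + 162u v + 45v^2,

so the integral becomes

    ∬_R (162u^2 + 162u v + 45v^2) · |J| du dv = ∫_0^1 ∫_0^2 (486u^2 + 486u v + 135v^2) dv du.

Inner (v): 972u^2 + 972u + 360.
Outer (u): 1170.

Therefore ∬_D (9x^2 + 9y^2) dx dy = 1170.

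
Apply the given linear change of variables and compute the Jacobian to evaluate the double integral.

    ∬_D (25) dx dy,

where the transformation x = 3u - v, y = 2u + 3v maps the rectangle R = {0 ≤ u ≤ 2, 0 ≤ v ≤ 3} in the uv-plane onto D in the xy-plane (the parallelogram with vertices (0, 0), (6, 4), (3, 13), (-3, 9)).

Compute the Jacobian determinant of (x, y) with respect to (u, v):

    ∂(x,y)/∂(u,v) = | 3  -1 | = (3)(3) - (-1)(2) = 11.
                   | 2  3 |

Its absolute value is |J| = 11 (the area scaling factor).

Substituting x = 3u - v, y = 2u + 3v into the integrand,

    25 → 25,

so the integral becomes

    ∬_R (25) · |J| du dv = ∫_0^2 ∫_0^3 (275) dv du.

Inner (v): 825.
Outer (u): 1650.

Therefore ∬_D (25) dx dy = 1650.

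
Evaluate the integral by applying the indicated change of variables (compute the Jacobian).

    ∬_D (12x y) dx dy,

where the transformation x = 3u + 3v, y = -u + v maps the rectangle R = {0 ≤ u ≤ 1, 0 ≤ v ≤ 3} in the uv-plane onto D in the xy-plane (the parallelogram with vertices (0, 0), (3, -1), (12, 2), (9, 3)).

Compute the Jacobian determinant of (x, y) with respect to (u, v):

    ∂(x,y)/∂(u,v) = | 3  3 | = (3)(1) - (3)(-1) = 6.
                   | -1  1 |

Its absolute value is |J| = 6 (the area scaling factor).

Substituting x = 3u + 3v, y = -u + v into the integrand,

    12x y → -36u^2 + 36v^2,

so the integral becomes

    ∬_R (-36u^2 + 36v^2) · |J| du dv = ∫_0^1 ∫_0^3 (-216u^2 + 216v^2) dv du.

Inner (v): 1944 - 648u^2.
Outer (u): 1728.

Therefore ∬_D (12x y) dx dy = 1728.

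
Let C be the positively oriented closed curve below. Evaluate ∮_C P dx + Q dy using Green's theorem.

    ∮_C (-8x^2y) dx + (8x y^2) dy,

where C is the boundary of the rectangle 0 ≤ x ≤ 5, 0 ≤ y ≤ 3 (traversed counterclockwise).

Green's theorem converts the closed line integral into a double integral over the enclosed region D:

    ∮_C P dx + Q dy = ∬_D (∂Q/∂x - ∂P/∂y) dA.

Here P = -8x^2y, Q = 8x y^2, so

    ∂Q/∂x = 8y^2,    ∂P/∂y = -8x^2,
    ∂Q/∂x - ∂P/∂y = 8x^2 + 8y^2.

D is the region 0 ≤ x ≤ 5, 0 ≤ y ≤ 3. Evaluating the double integral:

    ∬_D (8x^2 + 8y^2) dA = ∫_0^{5} ∫_0^{3} (8x^2 + 8y^2) dy dx.

Inner (y from 0 to 3): 24x^2 + 72.
Outer (x from 0 to 5): 1360.

Therefore ∮_C P dx + Q dy = 1360.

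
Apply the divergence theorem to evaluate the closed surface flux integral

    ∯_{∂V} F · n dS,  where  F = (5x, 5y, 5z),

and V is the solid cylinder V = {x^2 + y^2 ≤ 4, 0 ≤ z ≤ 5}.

By the divergence theorem,

    ∯_{∂V} F · n dS = ∭_V (∇ · F) dV.

Compute the divergence:
    ∇ · F = ∂F_x/∂x + ∂F_y/∂y + ∂F_z/∂z = 5 + 5 + 5 = 15.

In cylindrical coordinates, x = r cos(θ), y = r sin(θ), z = z, dV = r dr dθ dz, with 0 ≤ r ≤ 2, 0 ≤ θ ≤ 2π, 0 ≤ z ≤ 5.

The integrand, after substitution and multiplying by the volume element, becomes (15) · r, so

    ∭_V (∇·F) dV = ∫_0^{2π} ∫_0^{2} ∫_0^{5} (15) · r dz dr dθ.

Inner (z from 0 to 5): 75r.
Middle (r from 0 to 2): 150.
Outer (θ from 0 to 2π): 300π.

Therefore ∯_{∂V} F · n dS = 300π.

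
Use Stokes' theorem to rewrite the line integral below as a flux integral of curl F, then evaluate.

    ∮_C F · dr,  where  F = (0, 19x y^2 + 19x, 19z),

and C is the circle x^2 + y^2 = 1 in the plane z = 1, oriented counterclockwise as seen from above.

Let S be the flat disk x^2 + y^2 ≤ 1 in the plane z = 1, with upward unit normal n̂ = ẑ. By Stokes' theorem,

    ∮_C F · dr = ∬_S (∇ × F) · n̂ dS = ∬_D (curl F)_z dA,

where D is the disk x^2 + y^2 ≤ 1.

Compute the curl of F = (0, 19x y^2 + 19x, 19z):
    (∇ × F)_x = ∂F_z/∂y - ∂F_y/∂z = 0,
    (∇ × F)_y = ∂F_x/∂z - ∂F_z/∂x = 0,
    (∇ × F)_z = ∂F_y/∂x - ∂F_x/∂y = 19y^2 + 19.

On z = 1, (curl F)_z = 19y^2 + 19.

Convert to polar (x = r cos θ, y = r sin θ, dA = r dr dθ); the integrand becomes 19r^2sin(θ)^2 + 19, so

    ∬_D (curl F)_z dA = ∫_0^{2π} ∫_0^{1} (19r^2sin(θ)^2 + 19) · r dr dθ.

Inner (r from 0 to 1): 19sin(θ)^2/4 + 19/2.
Outer (θ from 0 to 2π): 95π/4.

Therefore ∮_C F · dr = 95π/4.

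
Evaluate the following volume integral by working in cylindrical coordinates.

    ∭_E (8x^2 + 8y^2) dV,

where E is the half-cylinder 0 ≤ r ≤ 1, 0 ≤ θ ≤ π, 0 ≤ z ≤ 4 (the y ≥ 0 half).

In cylindrical coordinates, x = r cos(θ), y = r sin(θ), z = z, and dV = r dr dθ dz.

The integrand becomes 8r^2, so

    ∭_E (8x^2 + 8y^2) dV = ∫_{0}^{π} ∫_{0}^{1} ∫_{0}^{4} (8r^2) · r dz dr dθ.

Inner (z): 32r^3.
Middle (r from 0 to 1): 8.
Outer (θ): 8π.

Therefore the triple integral equals 8π.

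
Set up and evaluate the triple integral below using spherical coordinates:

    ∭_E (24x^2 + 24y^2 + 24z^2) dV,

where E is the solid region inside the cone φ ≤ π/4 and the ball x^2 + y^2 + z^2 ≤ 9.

In spherical coordinates, x = ρ sin(φ) cos(θ), y = ρ sin(φ) sin(θ), z = ρ cos(φ), and dV = ρ^2 sin(φ) dρ dφ dθ.

The integrand becomes 24ρ^2, so

    ∭_E (24x^2 + 24y^2 + 24z^2) dV = ∫_{0}^{2π} ∫_{0}^{π/4} ∫_{0}^{3} (24ρ^2) · ρ^2 sin(φ) dρ dφ dθ.

Inner (ρ): 5832sin(φ)/5.
Middle (φ): 5832/5 - 2916sqrt(2)/5.
Outer (θ): 5832π (2 - sqrt(2))/5.

Therefore the triple integral equals 5832π (2 - sqrt(2))/5.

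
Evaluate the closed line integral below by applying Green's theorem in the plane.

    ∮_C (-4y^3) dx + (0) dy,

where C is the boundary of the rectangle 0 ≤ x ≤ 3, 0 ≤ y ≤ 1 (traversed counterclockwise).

Green's theorem converts the closed line integral into a double integral over the enclosed region D:

    ∮_C P dx + Q dy = ∬_D (∂Q/∂x - ∂P/∂y) dA.

Here P = -4y^3, Q = 0, so

    ∂Q/∂x = 0,    ∂P/∂y = -12y^2,
    ∂Q/∂x - ∂P/∂y = 12y^2.

D is the region 0 ≤ x ≤ 3, 0 ≤ y ≤ 1. Evaluating the double integral:

    ∬_D (12y^2) dA = ∫_0^{3} ∫_0^{1} (12y^2) dy dx.

Inner (y from 0 to 1): 4.
Outer (x from 0 to 3): 12.

Therefore ∮_C P dx + Q dy = 12.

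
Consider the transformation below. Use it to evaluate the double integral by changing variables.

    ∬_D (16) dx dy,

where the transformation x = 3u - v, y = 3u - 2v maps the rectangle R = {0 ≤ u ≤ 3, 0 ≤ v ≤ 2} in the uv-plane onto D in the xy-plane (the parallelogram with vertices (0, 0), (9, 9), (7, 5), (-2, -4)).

Compute the Jacobian determinant of (x, y) with respect to (u, v):

    ∂(x,y)/∂(u,v) = | 3  -1 | = (3)(-2) - (-1)(3) = -3.
                   | 3  -2 |

Its absolute value is |J| = 3 (the area scaling factor).

Substituting x = 3u - v, y = 3u - 2v into the integrand,

    16 → 16,

so the integral becomes

    ∬_R (16) · |J| du dv = ∫_0^3 ∫_0^2 (48) dv du.

Inner (v): 96.
Outer (u): 288.

Therefore ∬_D (16) dx dy = 288.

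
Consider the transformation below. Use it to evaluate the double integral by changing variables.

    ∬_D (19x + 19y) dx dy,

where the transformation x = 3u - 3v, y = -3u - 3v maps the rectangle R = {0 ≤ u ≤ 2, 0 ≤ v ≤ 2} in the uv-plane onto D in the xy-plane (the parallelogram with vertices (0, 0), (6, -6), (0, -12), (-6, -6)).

Compute the Jacobian determinant of (x, y) with respect to (u, v):

    ∂(x,y)/∂(u,v) = | 3  -3 | = (3)(-3) - (-3)(-3) = -18.
                   | -3  -3 |

Its absolute value is |J| = 18 (the area scaling factor).

Substituting x = 3u - 3v, y = -3u - 3v into the integrand,

    19x + 19y → -114v,

so the integral becomes

    ∬_R (-114v) · |J| du dv = ∫_0^2 ∫_0^2 (-2052v) dv du.

Inner (v): -4104.
Outer (u): -8208.

Therefore ∬_D (19x + 19y) dx dy = -8208.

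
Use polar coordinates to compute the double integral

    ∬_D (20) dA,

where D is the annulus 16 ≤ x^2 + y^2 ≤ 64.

The region D is 4 ≤ r ≤ 8, 0 ≤ θ ≤ 2π in polar coordinates, where x = r cos(θ), y = r sin(θ), and dA = r dr dθ.

Under the substitution, the integrand becomes 20, so

    ∬_D (20) dA = ∫_{0}^{2π} ∫_{4}^{8} (20) · r dr dθ.

Inner integral (in r): ∫_{4}^{8} (20) · r dr = 480.

Outer integral (in θ): ∫_{0}^{2π} (480) dθ = 960π.

Therefore ∬_D (20) dA = 960π.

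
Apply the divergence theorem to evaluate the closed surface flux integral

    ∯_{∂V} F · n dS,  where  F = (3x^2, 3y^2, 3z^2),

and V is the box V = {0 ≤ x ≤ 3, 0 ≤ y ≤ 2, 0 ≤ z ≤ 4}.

By the divergence theorem,

    ∯_{∂V} F · n dS = ∭_V (∇ · F) dV.

Compute the divergence:
    ∇ · F = ∂F_x/∂x + ∂F_y/∂y + ∂F_z/∂z = 6x + 6y + 6z.

V is a rectangular box, so dV = dx dy dz with 0 ≤ x ≤ 3, 0 ≤ y ≤ 2, 0 ≤ z ≤ 4.

Integrate (6x + 6y + 6z) over V as an iterated integral:

    ∭_V (∇·F) dV = ∫_0^{3} ∫_0^{2} ∫_0^{4} (6x + 6y + 6z) dz dy dx.

Inner (z from 0 to 4): 24x + 24y + 48.
Middle (y from 0 to 2): 48x + 144.
Outer (x from 0 to 3): 648.

Therefore ∯_{∂V} F · n dS = 648.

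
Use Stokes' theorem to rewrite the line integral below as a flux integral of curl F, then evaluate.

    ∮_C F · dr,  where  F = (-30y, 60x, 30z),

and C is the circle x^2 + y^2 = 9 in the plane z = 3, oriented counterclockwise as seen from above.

Let S be the flat disk x^2 + y^2 ≤ 9 in the plane z = 3, with upward unit normal n̂ = ẑ. By Stokes' theorem,

    ∮_C F · dr = ∬_S (∇ × F) · n̂ dS = ∬_D (curl F)_z dA,

where D is the disk x^2 + y^2 ≤ 9.

Compute the curl of F = (-30y, 60x, 30z):
    (∇ × F)_x = ∂F_z/∂y - ∂F_y/∂z = 0,
    (∇ × F)_y = ∂F_x/∂z - ∂F_z/∂x = 0,
    (∇ × F)_z = ∂F_y/∂x - ∂F_x/∂y = 90.

On z = 3, (curl F)_z = 90.

Convert to polar (x = r cos θ, y = r sin θ, dA = r dr dθ); the integrand becomes 90, so

    ∬_D (curl F)_z dA = ∫_0^{2π} ∫_0^{3} (90) · r dr dθ.

Inner (r from 0 to 3): 405.
Outer (θ from 0 to 2π): 810π.

Therefore ∮_C F · dr = 810π.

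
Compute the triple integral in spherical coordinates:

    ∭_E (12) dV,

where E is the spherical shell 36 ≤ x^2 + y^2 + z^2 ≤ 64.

In spherical coordinates, x = ρ sin(φ) cos(θ), y = ρ sin(φ) sin(θ), z = ρ cos(φ), and dV = ρ^2 sin(φ) dρ dφ dθ.

The integrand becomes 12, so

    ∭_E (12) dV = ∫_{0}^{2π} ∫_{0}^{π} ∫_{6}^{8} (12) · ρ^2 sin(φ) dρ dφ dθ.

Inner (ρ): 1184sin(φ).
Middle (φ): 2368.
Outer (θ): 4736π.

Therefore the triple integral equals 4736π.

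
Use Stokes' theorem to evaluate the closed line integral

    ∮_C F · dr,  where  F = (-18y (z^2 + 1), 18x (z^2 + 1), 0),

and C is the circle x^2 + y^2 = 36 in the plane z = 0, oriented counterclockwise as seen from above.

Let S be the flat disk x^2 + y^2 ≤ 36 in the plane z = 0, with upward unit normal n̂ = ẑ. By Stokes' theorem,

    ∮_C F · dr = ∬_S (∇ × F) · n̂ dS = ∬_D (curl F)_z dA,

where D is the disk x^2 + y^2 ≤ 36.

Compute the curl of F = (-18y (z^2 + 1), 18x (z^2 + 1), 0):
    (∇ × F)_x = ∂F_z/∂y - ∂F_y/∂z = -36x z,
    (∇ × F)_y = ∂F_x/∂z - ∂F_z/∂x = -36y z,
    (∇ × F)_z = ∂F_y/∂x - ∂F_x/∂y = 36z^2 + 36.

On z = 0, (curl F)_z = 36.

Convert to polar (x = r cos θ, y = r sin θ, dA = r dr dθ); the integrand becomes 36, so

    ∬_D (curl F)_z dA = ∫_0^{2π} ∫_0^{6} (36) · r dr dθ.

Inner (r from 0 to 6): 648.
Outer (θ from 0 to 2π): 1296π.

Therefore ∮_C F · dr = 1296π.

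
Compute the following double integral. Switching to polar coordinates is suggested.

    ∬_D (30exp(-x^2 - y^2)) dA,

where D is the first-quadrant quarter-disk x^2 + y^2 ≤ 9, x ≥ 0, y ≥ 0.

The region D is 0 ≤ r ≤ 3, 0 ≤ θ ≤ π/2 in polar coordinates, where x = r cos(θ), y = r sin(θ), and dA = r dr dθ.

Under the substitution, the integrand becomes 30exp(-r^2), so

    ∬_D (30exp(-x^2 - y^2)) dA = ∫_{0}^{π/2} ∫_{0}^{3} (30exp(-r^2)) · r dr dθ.

Inner integral (in r): ∫_{0}^{3} (30exp(-r^2)) · r dr = 15 - 15exp(-9).

Outer integral (in θ): ∫_{0}^{π/2} (15 - 15exp(-9)) dθ = -15π (1 - exp(9))exp(-9)/2.

Therefore ∬_D (30exp(-x^2 - y^2)) dA = -15π (1 - exp(9))exp(-9)/2.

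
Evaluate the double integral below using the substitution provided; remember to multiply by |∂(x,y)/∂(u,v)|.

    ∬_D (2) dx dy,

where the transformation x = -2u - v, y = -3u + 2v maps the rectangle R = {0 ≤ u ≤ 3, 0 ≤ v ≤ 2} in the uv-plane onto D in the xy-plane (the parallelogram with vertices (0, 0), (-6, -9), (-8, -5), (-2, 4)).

Compute the Jacobian determinant of (x, y) with respect to (u, v):

    ∂(x,y)/∂(u,v) = | -2  -1 | = (-2)(2) - (-1)(-3) = -7.
                   | -3  2 |

Its absolute value is |J| = 7 (the area scaling factor).

Substituting x = -2u - v, y = -3u + 2v into the integrand,

    2 → 2,

so the integral becomes

    ∬_R (2) · |J| du dv = ∫_0^3 ∫_0^2 (14) dv du.

Inner (v): 28.
Outer (u): 84.

Therefore ∬_D (2) dx dy = 84.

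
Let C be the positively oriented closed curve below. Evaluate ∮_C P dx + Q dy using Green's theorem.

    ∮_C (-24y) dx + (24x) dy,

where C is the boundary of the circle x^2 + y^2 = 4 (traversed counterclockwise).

Green's theorem converts the closed line integral into a double integral over the enclosed region D:

    ∮_C P dx + Q dy = ∬_D (∂Q/∂x - ∂P/∂y) dA.

Here P = -24y, Q = 24x, so

    ∂Q/∂x = 24,    ∂P/∂y = -24,
    ∂Q/∂x - ∂P/∂y = 48.

D is the region x^2 + y^2 ≤ 4. Evaluating the double integral:

In polar coordinates (x = r cos θ, y = r sin θ, dA = r dr dθ) the integrand becomes 48, so

    ∬_D (48) dA = ∫_0^{2π} ∫_0^{2} (48) · r dr dθ.

Inner (r from 0 to 2): 96.
Outer (θ from 0 to 2π): 192π.

Therefore ∮_C P dx + Q dy = 192π.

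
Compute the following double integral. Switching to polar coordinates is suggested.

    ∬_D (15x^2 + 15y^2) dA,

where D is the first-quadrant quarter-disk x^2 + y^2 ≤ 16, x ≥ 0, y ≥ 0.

The region D is 0 ≤ r ≤ 4, 0 ≤ θ ≤ π/2 in polar coordinates, where x = r cos(θ), y = r sin(θ), and dA = r dr dθ.

Under the substitution, the integrand becomes 15r^2, so

    ∬_D (15x^2 + 15y^2) dA = ∫_{0}^{π/2} ∫_{0}^{4} (15r^2) · r dr dθ.

Inner integral (in r): ∫_{0}^{4} (15r^2) · r dr = 960.

Outer integral (in θ): ∫_{0}^{π/2} (960) dθ = 480π.

Therefore ∬_D (15x^2 + 15y^2) dA = 480π.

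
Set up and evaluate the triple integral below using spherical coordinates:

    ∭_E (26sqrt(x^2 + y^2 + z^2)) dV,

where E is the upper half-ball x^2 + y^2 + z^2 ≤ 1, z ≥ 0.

In spherical coordinates, x = ρ sin(φ) cos(θ), y = ρ sin(φ) sin(θ), z = ρ cos(φ), and dV = ρ^2 sin(φ) dρ dφ dθ.

The integrand becomes 26ρ, so

    ∭_E (26sqrt(x^2 + y^2 + z^2)) dV = ∫_{0}^{2π} ∫_{0}^{π/2} ∫_{0}^{1} (26ρ) · ρ^2 sin(φ) dρ dφ dθ.

Inner (ρ): 13sin(φ)/2.
Middle (φ): 13/2.
Outer (θ): 13π.

Therefore the triple integral equals 13π.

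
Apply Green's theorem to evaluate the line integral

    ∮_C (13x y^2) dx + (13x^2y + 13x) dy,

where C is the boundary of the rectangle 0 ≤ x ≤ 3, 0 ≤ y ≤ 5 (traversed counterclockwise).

Green's theorem converts the closed line integral into a double integral over the enclosed region D:

    ∮_C P dx + Q dy = ∬_D (∂Q/∂x - ∂P/∂y) dA.

Here P = 13x y^2, Q = 13x^2y + 13x, so

    ∂Q/∂x = 26x y + 13,    ∂P/∂y = 26x y,
    ∂Q/∂x - ∂P/∂y = 13.

D is the region 0 ≤ x ≤ 3, 0 ≤ y ≤ 5. Evaluating the double integral:

    ∬_D (13) dA = ∫_0^{3} ∫_0^{5} (13) dy dx.

Inner (y from 0 to 5): 65.
Outer (x from 0 to 3): 195.

Therefore ∮_C P dx + Q dy = 195.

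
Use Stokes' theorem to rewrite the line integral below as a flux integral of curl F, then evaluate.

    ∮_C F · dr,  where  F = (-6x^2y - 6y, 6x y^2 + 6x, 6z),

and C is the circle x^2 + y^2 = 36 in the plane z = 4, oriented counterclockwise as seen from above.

Let S be the flat disk x^2 + y^2 ≤ 36 in the plane z = 4, with upward unit normal n̂ = ẑ. By Stokes' theorem,

    ∮_C F · dr = ∬_S (∇ × F) · n̂ dS = ∬_D (curl F)_z dA,

where D is the disk x^2 + y^2 ≤ 36.

Compute the curl of F = (-6x^2y - 6y, 6x y^2 + 6x, 6z):
    (∇ × F)_x = ∂F_z/∂y - ∂F_y/∂z = 0,
    (∇ × F)_y = ∂F_x/∂z - ∂F_z/∂x = 0,
    (∇ × F)_z = ∂F_y/∂x - ∂F_x/∂y = 6x^2 + 6y^2 + 12.

On z = 4, (curl F)_z = 6x^2 + 6y^2 + 12.

Convert to polar (x = r cos θ, y = r sin θ, dA = r dr dθ); the integrand becomes 6r^2 + 12, so

    ∬_D (curl F)_z dA = ∫_0^{2π} ∫_0^{6} (6r^2 + 12) · r dr dθ.

Inner (r from 0 to 6): 2160.
Outer (θ from 0 to 2π): 4320π.

Therefore ∮_C F · dr = 4320π.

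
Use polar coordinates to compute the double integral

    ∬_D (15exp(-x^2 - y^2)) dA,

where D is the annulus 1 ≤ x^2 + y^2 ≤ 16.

The region D is 1 ≤ r ≤ 4, 0 ≤ θ ≤ 2π in polar coordinates, where x = r cos(θ), y = r sin(θ), and dA = r dr dθ.

Under the substitution, the integrand becomes 15exp(-r^2), so

    ∬_D (15exp(-x^2 - y^2)) dA = ∫_{0}^{2π} ∫_{1}^{4} (15exp(-r^2)) · r dr dθ.

Inner integral (in r): ∫_{1}^{4} (15exp(-r^2)) · r dr = -(15 - 15exp(15))exp(-16)/2.

Outer integral (in θ): ∫_{0}^{2π} (-(15 - 15exp(15))exp(-16)/2) dθ = -15π (1 - exp(15))exp(-16).

Therefore ∬_D (15exp(-x^2 - y^2)) dA = -15π (1 - exp(15))exp(-16).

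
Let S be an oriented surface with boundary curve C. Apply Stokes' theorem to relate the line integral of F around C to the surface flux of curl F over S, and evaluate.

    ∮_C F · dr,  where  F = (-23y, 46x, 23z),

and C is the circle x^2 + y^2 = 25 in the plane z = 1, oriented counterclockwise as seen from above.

Let S be the flat disk x^2 + y^2 ≤ 25 in the plane z = 1, with upward unit normal n̂ = ẑ. By Stokes' theorem,

    ∮_C F · dr = ∬_S (∇ × F) · n̂ dS = ∬_D (curl F)_z dA,

where D is the disk x^2 + y^2 ≤ 25.

Compute the curl of F = (-23y, 46x, 23z):
    (∇ × F)_x = ∂F_z/∂y - ∂F_y/∂z = 0,
    (∇ × F)_y = ∂F_x/∂z - ∂F_z/∂x = 0,
    (∇ × F)_z = ∂F_y/∂x - ∂F_x/∂y = 69.

On z = 1, (curl F)_z = 69.

Convert to polar (x = r cos θ, y = r sin θ, dA = r dr dθ); the integrand becomes 69, so

    ∬_D (curl F)_z dA = ∫_0^{2π} ∫_0^{5} (69) · r dr dθ.

Inner (r from 0 to 5): 1725/2.
Outer (θ from 0 to 2π): 1725π.

Therefore ∮_C F · dr = 1725π.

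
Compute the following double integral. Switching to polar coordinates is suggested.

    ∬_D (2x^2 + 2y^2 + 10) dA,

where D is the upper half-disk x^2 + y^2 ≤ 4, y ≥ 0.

The region D is 0 ≤ r ≤ 2, 0 ≤ θ ≤ π in polar coordinates, where x = r cos(θ), y = r sin(θ), and dA = r dr dθ.

Under the substitution, the integrand becomes 2r^2 + 10, so

    ∬_D (2x^2 + 2y^2 + 10) dA = ∫_{0}^{π} ∫_{0}^{2} (2r^2 + 10) · r dr dθ.

Inner integral (in r): ∫_{0}^{2} (2r^2 + 10) · r dr = 28.

Outer integral (in θ): ∫_{0}^{π} (28) dθ = 28π.

Therefore ∬_D (2x^2 + 2y^2 + 10) dA = 28π.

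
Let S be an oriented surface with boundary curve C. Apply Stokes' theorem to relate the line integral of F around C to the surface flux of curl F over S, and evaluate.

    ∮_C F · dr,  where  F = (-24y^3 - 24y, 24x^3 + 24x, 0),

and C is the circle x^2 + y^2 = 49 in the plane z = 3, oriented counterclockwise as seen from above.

Let S be the flat disk x^2 + y^2 ≤ 49 in the plane z = 3, with upward unit normal n̂ = ẑ. By Stokes' theorem,

    ∮_C F · dr = ∬_S (∇ × F) · n̂ dS = ∬_D (curl F)_z dA,

where D is the disk x^2 + y^2 ≤ 49.

Compute the curl of F = (-24y^3 - 24y, 24x^3 + 24x, 0):
    (∇ × F)_x = ∂F_z/∂y - ∂F_y/∂z = 0,
    (∇ × F)_y = ∂F_x/∂z - ∂F_z/∂x = 0,
    (∇ × F)_z = ∂F_y/∂x - ∂F_x/∂y = 72x^2 + 72y^2 + 48.

On z = 3, (curl F)_z = 72x^2 + 72y^2 + 48.

Convert to polar (x = r cos θ, y = r sin θ, dA = r dr dθ); the integrand becomes 72r^2 + 48, so

    ∬_D (curl F)_z dA = ∫_0^{2π} ∫_0^{7} (72r^2 + 48) · r dr dθ.

Inner (r from 0 to 7): 44394.
Outer (θ from 0 to 2π): 88788π.

Therefore ∮_C F · dr = 88788π.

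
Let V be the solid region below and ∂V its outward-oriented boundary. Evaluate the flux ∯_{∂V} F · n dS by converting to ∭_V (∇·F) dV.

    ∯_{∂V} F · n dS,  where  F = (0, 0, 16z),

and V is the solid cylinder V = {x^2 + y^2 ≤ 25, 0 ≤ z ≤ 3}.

By the divergence theorem,

    ∯_{∂V} F · n dS = ∭_V (∇ · F) dV.

Compute the divergence:
    ∇ · F = ∂F_x/∂x + ∂F_y/∂y + ∂F_z/∂z = 0 + 0 + 16 = 16.

In cylindrical coordinates, x = r cos(θ), y = r sin(θ), z = z, dV = r dr dθ dz, with 0 ≤ r ≤ 5, 0 ≤ θ ≤ 2π, 0 ≤ z ≤ 3.

The integrand, after substitution and multiplying by the volume element, becomes (16) · r, so

    ∭_V (∇·F) dV = ∫_0^{2π} ∫_0^{5} ∫_0^{3} (16) · r dz dr dθ.

Inner (z from 0 to 3): 48r.
Middle (r from 0 to 5): 600.
Outer (θ from 0 to 2π): 1200π.

Therefore ∯_{∂V} F · n dS = 1200π.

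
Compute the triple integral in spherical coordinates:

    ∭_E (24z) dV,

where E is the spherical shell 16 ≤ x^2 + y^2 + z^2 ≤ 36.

In spherical coordinates, x = ρ sin(φ) cos(θ), y = ρ sin(φ) sin(θ), z = ρ cos(φ), and dV = ρ^2 sin(φ) dρ dφ dθ.

The integrand becomes 24ρ cos(φ), so

    ∭_E (24z) dV = ∫_{0}^{2π} ∫_{0}^{π} ∫_{4}^{6} (24ρ cos(φ)) · ρ^2 sin(φ) dρ dφ dθ.

Inner (ρ): 3120sin(2φ).
Middle (φ): 0.
Outer (θ): 0.

Therefore the triple integral equals 0.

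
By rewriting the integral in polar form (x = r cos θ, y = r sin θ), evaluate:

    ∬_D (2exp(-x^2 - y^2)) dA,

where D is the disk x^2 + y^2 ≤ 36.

The region D is 0 ≤ r ≤ 6, 0 ≤ θ ≤ 2π in polar coordinates, where x = r cos(θ), y = r sin(θ), and dA = r dr dθ.

Under the substitution, the integrand becomes 2exp(-r^2), so

    ∬_D (2exp(-x^2 - y^2)) dA = ∫_{0}^{2π} ∫_{0}^{6} (2exp(-r^2)) · r dr dθ.

Inner integral (in r): ∫_{0}^{6} (2exp(-r^2)) · r dr = 1 - exp(-36).

Outer integral (in θ): ∫_{0}^{2π} (1 - exp(-36)) dθ = -2π exp(-36) + 2π.

Therefore ∬_D (2exp(-x^2 - y^2)) dA = -2π exp(-36) + 2π.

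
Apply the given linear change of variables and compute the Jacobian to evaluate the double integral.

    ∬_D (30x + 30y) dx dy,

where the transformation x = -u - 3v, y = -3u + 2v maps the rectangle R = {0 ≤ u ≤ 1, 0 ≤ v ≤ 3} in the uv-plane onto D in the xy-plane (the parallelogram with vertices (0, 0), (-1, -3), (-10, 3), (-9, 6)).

Compute the Jacobian determinant of (x, y) with respect to (u, v):

    ∂(x,y)/∂(u,v) = | -1  -3 | = (-1)(2) - (-3)(-3) = -11.
                   | -3  2 |

Its absolute value is |J| = 11 (the area scaling factor).

Substituting x = -u - 3v, y = -3u + 2v into the integrand,

    30x + 30y → -120u - 30v,

so the integral becomes

    ∬_R (-120u - 30v) · |J| du dv = ∫_0^1 ∫_0^3 (-1320u - 330v) dv du.

Inner (v): -3960u - 1485.
Outer (u): -3465.

Therefore ∬_D (30x + 30y) dx dy = -3465.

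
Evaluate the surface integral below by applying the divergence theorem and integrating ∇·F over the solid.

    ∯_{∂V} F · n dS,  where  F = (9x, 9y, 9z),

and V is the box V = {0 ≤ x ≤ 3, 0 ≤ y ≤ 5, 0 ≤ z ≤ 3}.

By the divergence theorem,

    ∯_{∂V} F · n dS = ∭_V (∇ · F) dV.

Compute the divergence:
    ∇ · F = ∂F_x/∂x + ∂F_y/∂y + ∂F_z/∂z = 9 + 9 + 9 = 27.

V is a rectangular box, so dV = dx dy dz with 0 ≤ x ≤ 3, 0 ≤ y ≤ 5, 0 ≤ z ≤ 3.

Integrate (27) over V as an iterated integral:

    ∭_V (∇·F) dV = ∫_0^{3} ∫_0^{5} ∫_0^{3} (27) dz dy dx.

Inner (z from 0 to 3): 81.
Middle (y from 0 to 5): 405.
Outer (x from 0 to 3): 1215.

Therefore ∯_{∂V} F · n dS = 1215.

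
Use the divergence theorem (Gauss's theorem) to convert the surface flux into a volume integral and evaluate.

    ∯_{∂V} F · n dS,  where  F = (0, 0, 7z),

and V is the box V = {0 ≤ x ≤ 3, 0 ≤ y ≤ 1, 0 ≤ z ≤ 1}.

By the divergence theorem,

    ∯_{∂V} F · n dS = ∭_V (∇ · F) dV.

Compute the divergence:
    ∇ · F = ∂F_x/∂x + ∂F_y/∂y + ∂F_z/∂z = 0 + 0 + 7 = 7.

V is a rectangular box, so dV = dx dy dz with 0 ≤ x ≤ 3, 0 ≤ y ≤ 1, 0 ≤ z ≤ 1.

Integrate (7) over V as an iterated integral:

    ∭_V (∇·F) dV = ∫_0^{3} ∫_0^{1} ∫_0^{1} (7) dz dy dx.

Inner (z from 0 to 1): 7.
Middle (y from 0 to 1): 7.
Outer (x from 0 to 3): 21.

Therefore ∯_{∂V} F · n dS = 21.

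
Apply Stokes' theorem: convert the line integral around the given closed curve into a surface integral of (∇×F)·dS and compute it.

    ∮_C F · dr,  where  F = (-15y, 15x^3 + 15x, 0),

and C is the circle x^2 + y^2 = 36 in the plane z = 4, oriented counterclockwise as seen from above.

Let S be the flat disk x^2 + y^2 ≤ 36 in the plane z = 4, with upward unit normal n̂ = ẑ. By Stokes' theorem,

    ∮_C F · dr = ∬_S (∇ × F) · n̂ dS = ∬_D (curl F)_z dA,

where D is the disk x^2 + y^2 ≤ 36.

Compute the curl of F = (-15y, 15x^3 + 15x, 0):
    (∇ × F)_x = ∂F_z/∂y - ∂F_y/∂z = 0,
    (∇ × F)_y = ∂F_x/∂z - ∂F_z/∂x = 0,
    (∇ × F)_z = ∂F_y/∂x - ∂F_x/∂y = 45x^2 + 30.

On z = 4, (curl F)_z = 45x^2 + 30.

Convert to polar (x = r cos θ, y = r sin θ, dA = r dr dθ); the integrand becomes 45r^2cos(θ)^2 + 30, so

    ∬_D (curl F)_z dA = ∫_0^{2π} ∫_0^{6} (45r^2cos(θ)^2 + 30) · r dr dθ.

Inner (r from 0 to 6): 14580cos(θ)^2 + 540.
Outer (θ from 0 to 2π): 15660π.

Therefore ∮_C F · dr = 15660π.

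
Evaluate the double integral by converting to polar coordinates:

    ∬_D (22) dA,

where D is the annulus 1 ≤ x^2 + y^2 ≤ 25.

The region D is 1 ≤ r ≤ 5, 0 ≤ θ ≤ 2π in polar coordinates, where x = r cos(θ), y = r sin(θ), and dA = r dr dθ.

Under the substitution, the integrand becomes 22, so

    ∬_D (22) dA = ∫_{0}^{2π} ∫_{1}^{5} (22) · r dr dθ.

Inner integral (in r): ∫_{1}^{5} (22) · r dr = 264.

Outer integral (in θ): ∫_{0}^{2π} (264) dθ = 528π.

Therefore ∬_D (22) dA = 528π.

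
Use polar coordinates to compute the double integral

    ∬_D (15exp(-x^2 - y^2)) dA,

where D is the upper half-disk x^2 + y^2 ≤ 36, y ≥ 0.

The region D is 0 ≤ r ≤ 6, 0 ≤ θ ≤ π in polar coordinates, where x = r cos(θ), y = r sin(θ), and dA = r dr dθ.

Under the substitution, the integrand becomes 15exp(-r^2), so

    ∬_D (15exp(-x^2 - y^2)) dA = ∫_{0}^{π} ∫_{0}^{6} (15exp(-r^2)) · r dr dθ.

Inner integral (in r): ∫_{0}^{6} (15exp(-r^2)) · r dr = 15/2 - 15exp(-36)/2.

Outer integral (in θ): ∫_{0}^{π} (15/2 - 15exp(-36)/2) dθ = -15π (1 - exp(36))exp(-36)/2.

Therefore ∬_D (15exp(-x^2 - y^2)) dA = -15π (1 - exp(36))exp(-36)/2.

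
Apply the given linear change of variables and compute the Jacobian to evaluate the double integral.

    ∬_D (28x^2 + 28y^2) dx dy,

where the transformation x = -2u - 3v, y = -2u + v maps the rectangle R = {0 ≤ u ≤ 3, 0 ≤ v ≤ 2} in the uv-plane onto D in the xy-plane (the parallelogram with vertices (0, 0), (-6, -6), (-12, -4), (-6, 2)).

Compute the Jacobian determinant of (x, y) with respect to (u, v):

    ∂(x,y)/∂(u,v) = | -2  -3 | = (-2)(1) - (-3)(-2) = -8.
                   | -2  1 |

Its absolute value is |J| = 8 (the area scaling factor).

Substituting x = -2u - 3v, y = -2u + v into the integrand,

    28x^2 + 28y^2 → 224u^2 + 224u v + 280v^2,

so the integral becomes

    ∬_R (224u^2 + 224u v + 280v^2) · |J| du dv = ∫_0^3 ∫_0^2 (1792u^2 + 1792u v + 2240v^2) dv du.

Inner (v): 3584u^2 + 3584u + 17920/3.
Outer (u): 66304.

Therefore ∬_D (28x^2 + 28y^2) dx dy = 66304.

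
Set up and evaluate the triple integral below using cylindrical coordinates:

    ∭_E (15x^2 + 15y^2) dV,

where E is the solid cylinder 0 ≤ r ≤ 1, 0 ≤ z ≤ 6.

In cylindrical coordinates, x = r cos(θ), y = r sin(θ), z = z, and dV = r dr dθ dz.

The integrand becomes 15r^2, so

    ∭_E (15x^2 + 15y^2) dV = ∫_{0}^{2π} ∫_{0}^{1} ∫_{0}^{6} (15r^2) · r dz dr dθ.

Inner (z): 90r^3.
Middle (r from 0 to 1): 45/2.
Outer (θ): 45π.

Therefore the triple integral equals 45π.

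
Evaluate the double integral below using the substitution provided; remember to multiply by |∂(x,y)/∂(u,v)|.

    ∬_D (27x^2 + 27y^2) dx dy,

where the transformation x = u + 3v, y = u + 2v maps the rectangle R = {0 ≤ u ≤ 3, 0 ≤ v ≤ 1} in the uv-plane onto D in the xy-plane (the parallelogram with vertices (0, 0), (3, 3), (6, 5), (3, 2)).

Compute the Jacobian determinant of (x, y) with respect to (u, v):

    ∂(x,y)/∂(u,v) = | 1  3 | = (1)(2) - (3)(1) = -1.
                   | 1  2 |

Its absolute value is |J| = 1 (the area scaling factor).

Substituting x = u + 3v, y = u + 2v into the integrand,

    27x^2 + 27y^2 → 54u^2 + 270u v + 351v^2,

so the integral becomes

    ∬_R (54u^2 + 270u v + 351v^2) · |J| du dv = ∫_0^3 ∫_0^1 (54u^2 + 270u v + 351v^2) dv du.

Inner (v): 54u^2 + 135u + 117.
Outer (u): 2889/2.

Therefore ∬_D (27x^2 + 27y^2) dx dy = 2889/2.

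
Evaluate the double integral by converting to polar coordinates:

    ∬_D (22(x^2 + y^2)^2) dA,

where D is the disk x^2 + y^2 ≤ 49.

The region D is 0 ≤ r ≤ 7, 0 ≤ θ ≤ 2π in polar coordinates, where x = r cos(θ), y = r sin(θ), and dA = r dr dθ.

Under the substitution, the integrand becomes 22r^4, so

    ∬_D (22(x^2 + y^2)^2) dA = ∫_{0}^{2π} ∫_{0}^{7} (22r^4) · r dr dθ.

Inner integral (in r): ∫_{0}^{7} (22r^4) · r dr = 1294139/3.

Outer integral (in θ): ∫_{0}^{2π} (1294139/3) dθ = 2588278π/3.

Therefore ∬_D (22(x^2 + y^2)^2) dA = 2588278π/3.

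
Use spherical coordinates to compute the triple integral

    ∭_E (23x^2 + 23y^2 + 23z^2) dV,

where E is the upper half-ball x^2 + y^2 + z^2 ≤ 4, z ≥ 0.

In spherical coordinates, x = ρ sin(φ) cos(θ), y = ρ sin(φ) sin(θ), z = ρ cos(φ), and dV = ρ^2 sin(φ) dρ dφ dθ.

The integrand becomes 23ρ^2, so

    ∭_E (23x^2 + 23y^2 + 23z^2) dV = ∫_{0}^{2π} ∫_{0}^{π/2} ∫_{0}^{2} (23ρ^2) · ρ^2 sin(φ) dρ dφ dθ.

Inner (ρ): 736sin(φ)/5.
Middle (φ): 736/5.
Outer (θ): 1472π/5.

Therefore the triple integral equals 1472π/5.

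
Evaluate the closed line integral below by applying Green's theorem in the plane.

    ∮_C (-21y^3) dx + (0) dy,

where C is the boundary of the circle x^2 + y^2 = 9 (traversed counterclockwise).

Green's theorem converts the closed line integral into a double integral over the enclosed region D:

    ∮_C P dx + Q dy = ∬_D (∂Q/∂x - ∂P/∂y) dA.

Here P = -21y^3, Q = 0, so

    ∂Q/∂x = 0,    ∂P/∂y = -63y^2,
    ∂Q/∂x - ∂P/∂y = 63y^2.

D is the region x^2 + y^2 ≤ 9. Evaluating the double integral:

In polar coordinates (x = r cos θ, y = r sin θ, dA = r dr dθ) the integrand becomes 63r^2sin(θ)^2, so

    ∬_D (63y^2) dA = ∫_0^{2π} ∫_0^{3} (63r^2sin(θ)^2) · r dr dθ.

Inner (r from 0 to 3): 5103sin(θ)^2/4.
Outer (θ from 0 to 2π): 5103π/4.

Therefore ∮_C P dx + Q dy = 5103π/4.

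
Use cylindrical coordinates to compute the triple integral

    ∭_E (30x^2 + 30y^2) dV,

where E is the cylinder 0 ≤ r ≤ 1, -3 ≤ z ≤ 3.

In cylindrical coordinates, x = r cos(θ), y = r sin(θ), z = z, and dV = r dr dθ dz.

The integrand becomes 30r^2, so

    ∭_E (30x^2 + 30y^2) dV = ∫_{0}^{2π} ∫_{0}^{1} ∫_{-3}^{3} (30r^2) · r dz dr dθ.

Inner (z): 180r^3.
Middle (r from 0 to 1): 45.
Outer (θ): 90π.

Therefore the triple integral equals 90π.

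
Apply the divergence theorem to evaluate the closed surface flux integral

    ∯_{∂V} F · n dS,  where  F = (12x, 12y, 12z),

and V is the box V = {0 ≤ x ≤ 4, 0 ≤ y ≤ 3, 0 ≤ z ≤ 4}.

By the divergence theorem,

    ∯_{∂V} F · n dS = ∭_V (∇ · F) dV.

Compute the divergence:
    ∇ · F = ∂F_x/∂x + ∂F_y/∂y + ∂F_z/∂z = 12 + 12 + 12 = 36.

V is a rectangular box, so dV = dx dy dz with 0 ≤ x ≤ 4, 0 ≤ y ≤ 3, 0 ≤ z ≤ 4.

Integrate (36) over V as an iterated integral:

    ∭_V (∇·F) dV = ∫_0^{4} ∫_0^{3} ∫_0^{4} (36) dz dy dx.

Inner (z from 0 to 4): 144.
Middle (y from 0 to 3): 432.
Outer (x from 0 to 4): 1728.

Therefore ∯_{∂V} F · n dS = 1728.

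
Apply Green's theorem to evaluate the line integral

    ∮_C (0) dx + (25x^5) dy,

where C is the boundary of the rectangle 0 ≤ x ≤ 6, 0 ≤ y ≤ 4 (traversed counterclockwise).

Green's theorem converts the closed line integral into a double integral over the enclosed region D:

    ∮_C P dx + Q dy = ∬_D (∂Q/∂x - ∂P/∂y) dA.

Here P = 0, Q = 25x^5, so

    ∂Q/∂x = 125x^4,    ∂P/∂y = 0,
    ∂Q/∂x - ∂P/∂y = 125x^4.

D is the region 0 ≤ x ≤ 6, 0 ≤ y ≤ 4. Evaluating the double integral:

    ∬_D (125x^4) dA = ∫_0^{6} ∫_0^{4} (125x^4) dy dx.

Inner (y from 0 to 4): 500x^4.
Outer (x from 0 to 6): 777600.

Therefore ∮_C P dx + Q dy = 777600.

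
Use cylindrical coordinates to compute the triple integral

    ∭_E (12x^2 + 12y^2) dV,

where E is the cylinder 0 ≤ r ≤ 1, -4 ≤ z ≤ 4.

In cylindrical coordinates, x = r cos(θ), y = r sin(θ), z = z, and dV = r dr dθ dz.

The integrand becomes 12r^2, so

    ∭_E (12x^2 + 12y^2) dV = ∫_{0}^{2π} ∫_{0}^{1} ∫_{-4}^{4} (12r^2) · r dz dr dθ.

Inner (z): 96r^3.
Middle (r from 0 to 1): 24.
Outer (θ): 48π.

Therefore the triple integral equals 48π.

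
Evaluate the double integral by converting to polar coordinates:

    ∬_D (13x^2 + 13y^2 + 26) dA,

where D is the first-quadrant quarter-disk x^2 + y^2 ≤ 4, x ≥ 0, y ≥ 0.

The region D is 0 ≤ r ≤ 2, 0 ≤ θ ≤ π/2 in polar coordinates, where x = r cos(θ), y = r sin(θ), and dA = r dr dθ.

Under the substitution, the integrand becomes 13r^2 + 26, so

    ∬_D (13x^2 + 13y^2 + 26) dA = ∫_{0}^{π/2} ∫_{0}^{2} (13r^2 + 26) · r dr dθ.

Inner integral (in r): ∫_{0}^{2} (13r^2 + 26) · r dr = 104.

Outer integral (in θ): ∫_{0}^{π/2} (104) dθ = 52π.

Therefore ∬_D (13x^2 + 13y^2 + 26) dA = 52π.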